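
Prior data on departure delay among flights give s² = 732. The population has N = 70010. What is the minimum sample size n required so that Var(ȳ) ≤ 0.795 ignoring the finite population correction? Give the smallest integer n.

Without fpc, n₀ = s²/D = 732/0.795 = 920.7547.
Rounding up, n = 921.

921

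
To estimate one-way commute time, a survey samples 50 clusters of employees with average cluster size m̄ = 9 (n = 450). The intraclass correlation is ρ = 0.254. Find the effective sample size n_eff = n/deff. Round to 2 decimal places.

deff = 1 + (9 − 1)·0.254 = 1 + 2.032 = 3.032.
n_eff = 450 / 3.032 = 148.42.

148.42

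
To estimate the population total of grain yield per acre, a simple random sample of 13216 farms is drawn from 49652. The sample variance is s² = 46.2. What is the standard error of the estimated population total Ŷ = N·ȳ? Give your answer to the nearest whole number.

2515

Var(Ŷ) = N²·Var(ȳ) = N²·(1 − n/N)·s²/n.
f = 13216/49652 = 0.26617256; Var(ȳ) = 0.73382744·46.2/13216 = 0.0025652866.
Var(Ŷ) = 49652² · 0.0025652866 = 6.3242552 × 10^6.
SE(Ŷ) = √(6.3242552 × 10^6) = 2515.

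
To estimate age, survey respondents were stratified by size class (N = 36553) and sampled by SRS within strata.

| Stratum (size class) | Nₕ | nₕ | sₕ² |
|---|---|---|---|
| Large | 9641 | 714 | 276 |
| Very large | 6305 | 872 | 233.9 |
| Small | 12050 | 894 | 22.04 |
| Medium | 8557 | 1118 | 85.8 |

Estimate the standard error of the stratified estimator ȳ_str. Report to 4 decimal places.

0.1947

Var(ȳ_str) = Σₕ Wₕ²(1 − fₕ)sₕ²/nₕ with Wₕ = Nₕ/N, N = 36553.
Large: Wₕ = 0.26375400; term = 0.26375400²·(1 − 0.07405871)·276/714 = 0.024899604.
Very large: Wₕ = 0.17248926; term = 0.17248926²·(1 − 0.13830293)·233.9/872 = 0.0068768964.
Small: Wₕ = 0.32965830; term = 0.32965830²·(1 − 0.07419087)·22.04/894 = 0.0024804106.
Medium: Wₕ = 0.23409843; term = 0.23409843²·(1 − 0.13065327)·85.8/1118 = 0.003656247.
Sum = 0.037913158.
SE = √(0.037913158) = 0.1947.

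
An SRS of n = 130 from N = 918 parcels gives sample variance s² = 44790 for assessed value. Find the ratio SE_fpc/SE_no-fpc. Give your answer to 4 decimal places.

0.9265

f = n/N = 130/918 = 0.14161220.
SE_no-fpc = √(s²/n) = 18.561747; SE_fpc = √((1−f)s²/n) = 17.197314.
Ratio = √(1−f) = 0.92649220.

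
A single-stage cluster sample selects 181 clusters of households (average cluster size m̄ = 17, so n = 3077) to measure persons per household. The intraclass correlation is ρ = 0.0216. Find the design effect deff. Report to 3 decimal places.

1.346

deff = 1 + (17 − 1)·0.0216 = 1 + 0.3456 = 1.3456.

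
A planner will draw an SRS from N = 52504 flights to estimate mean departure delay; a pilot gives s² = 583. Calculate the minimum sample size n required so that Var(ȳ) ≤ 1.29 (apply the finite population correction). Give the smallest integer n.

449

Without fpc, n₀ = s²/D = 583/1.29 = 451.9380.
With fpc, (1 − n/N)·s²/n ≤ D requires n ≥ n₀/(1 + n₀/N) = 451.9380/(1 + 451.9380/52504) = 448.0811.
Rounding up, n = 449.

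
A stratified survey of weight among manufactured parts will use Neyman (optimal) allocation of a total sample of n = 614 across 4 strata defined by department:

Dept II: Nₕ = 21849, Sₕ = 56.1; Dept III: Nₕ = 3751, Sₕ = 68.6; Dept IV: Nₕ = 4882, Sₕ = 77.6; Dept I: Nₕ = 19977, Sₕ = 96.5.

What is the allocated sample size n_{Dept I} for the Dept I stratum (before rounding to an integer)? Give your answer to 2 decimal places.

312.34

Neyman allocation: nₕ = n·NₕSₕ / Σⱼ NⱼSⱼ.
Σ NⱼSⱼ = 21849·56.1 + 3751·68.6 + 4882·77.6 + 19977·96.5 = 3.7896712 × 10^6.
n_{Dept I} = 614·19977·96.5 / (3.7896712 × 10^6) = 312.34.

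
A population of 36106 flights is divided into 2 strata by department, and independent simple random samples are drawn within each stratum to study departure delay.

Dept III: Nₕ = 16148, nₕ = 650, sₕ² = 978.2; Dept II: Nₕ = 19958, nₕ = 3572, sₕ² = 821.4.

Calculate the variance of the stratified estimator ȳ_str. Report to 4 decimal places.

Var(ȳ_str) = Σₕ Wₕ²(1 − fₕ)sₕ²/nₕ with Wₕ = Nₕ/N, N = 36106.
Dept III: Wₕ = 0.44723869; term = 0.44723869²·(1 − 0.04025266)·978.2/650 = 0.2889016.
Dept II: Wₕ = 0.55276131; term = 0.55276131²·(1 − 0.17897585)·821.4/3572 = 0.057686536.
Sum = 0.34658814.

0.3466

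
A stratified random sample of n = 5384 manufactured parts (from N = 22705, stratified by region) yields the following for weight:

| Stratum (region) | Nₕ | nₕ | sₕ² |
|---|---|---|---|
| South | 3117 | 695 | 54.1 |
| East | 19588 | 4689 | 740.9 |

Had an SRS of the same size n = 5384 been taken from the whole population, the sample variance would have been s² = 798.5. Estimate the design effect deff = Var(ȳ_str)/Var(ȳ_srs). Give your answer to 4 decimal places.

0.8007

Var(ȳ_str) = Σ Wₕ²(1−fₕ)sₕ²/nₕ with Wₕ = Nₕ/22705:
  South: (3117/22705)²·(1−695/3117)·54.1/695 = 0.0011399358
  East: (19588/22705)²·(1−4689/19588)·740.9/4689 = 0.089450663
  → Var(ȳ_str) = 0.090590599.
Var(ȳ_srs) = (1 − 5384/22705)·798.5/5384 = 0.11314134.
deff = 0.090590599 / 0.11314134 = 0.8007.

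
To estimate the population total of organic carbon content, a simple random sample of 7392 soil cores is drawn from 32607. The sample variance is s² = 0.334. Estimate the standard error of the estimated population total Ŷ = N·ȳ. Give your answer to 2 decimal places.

Var(Ŷ) = N²·Var(ȳ) = N²·(1 − n/N)·s²/n.
f = 7392/32607 = 0.22669979; Var(ȳ) = 0.77330021·0.334/7392 = 3.4940783 × 10^-5.
Var(Ŷ) = 32607² · (3.4940783 × 10^-5) = 37149.615.
SE(Ŷ) = √(37149.615) = 192.74.

192.74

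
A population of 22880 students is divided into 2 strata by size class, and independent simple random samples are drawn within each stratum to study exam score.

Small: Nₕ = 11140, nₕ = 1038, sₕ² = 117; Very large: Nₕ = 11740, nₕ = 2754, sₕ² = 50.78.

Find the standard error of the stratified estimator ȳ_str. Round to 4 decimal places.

0.1672

Var(ȳ_str) = Σₕ Wₕ²(1 − fₕ)sₕ²/nₕ with Wₕ = Nₕ/N, N = 22880.
Small: Wₕ = 0.48688811; term = 0.48688811²·(1 − 0.09317774)·117/1038 = 0.024230871.
Very large: Wₕ = 0.51311189; term = 0.51311189²·(1 − 0.23458262)·50.78/2754 = 0.0037157906.
Sum = 0.027946662.
SE = √(0.027946662) = 0.1672.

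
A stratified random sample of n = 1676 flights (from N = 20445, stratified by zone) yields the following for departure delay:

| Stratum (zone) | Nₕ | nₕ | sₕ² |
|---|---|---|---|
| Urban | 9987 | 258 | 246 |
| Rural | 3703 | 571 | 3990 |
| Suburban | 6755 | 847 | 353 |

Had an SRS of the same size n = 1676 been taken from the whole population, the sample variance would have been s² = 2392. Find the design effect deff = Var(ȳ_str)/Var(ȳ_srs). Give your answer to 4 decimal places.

0.3475

Var(ȳ_str) = Σ Wₕ²(1−fₕ)sₕ²/nₕ with Wₕ = Nₕ/20445:
  Urban: (9987/20445)²·(1−258/9987)·246/258 = 0.2216381
  Rural: (3703/20445)²·(1−571/3703)·3990/571 = 0.19388224
  Suburban: (6755/20445)²·(1−847/6755)·353/847 = 0.039790821
  → Var(ȳ_str) = 0.45531116.
Var(ȳ_srs) = (1 − 1676/20445)·2392/1676 = 1.3102108.
deff = 0.45531116 / 1.3102108 = 0.3475.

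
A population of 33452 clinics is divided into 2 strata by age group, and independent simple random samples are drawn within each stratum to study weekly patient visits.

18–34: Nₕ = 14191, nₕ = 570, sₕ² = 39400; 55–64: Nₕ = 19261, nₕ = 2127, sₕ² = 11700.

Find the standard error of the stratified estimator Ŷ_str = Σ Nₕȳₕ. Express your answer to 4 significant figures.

123200

Var(Ŷ_str) = Σₕ Nₕ²(1 − fₕ)sₕ²/nₕ.
18–34: 14191²·(1 − 570/14191)·39400/570 = 1.3361135 × 10^10.
55–64: 19261²·(1 − 2127/19261)·11700/2127 = 1.8153316 × 10^9.
Sum = 1.5176467 × 10^10.
SE = √(1.5176467 × 10^10) = 123200.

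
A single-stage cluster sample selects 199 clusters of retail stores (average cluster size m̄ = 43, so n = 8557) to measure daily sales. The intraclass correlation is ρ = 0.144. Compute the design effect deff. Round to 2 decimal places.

7.05

deff = 1 + (43 − 1)·0.144 = 1 + 6.048 = 7.048.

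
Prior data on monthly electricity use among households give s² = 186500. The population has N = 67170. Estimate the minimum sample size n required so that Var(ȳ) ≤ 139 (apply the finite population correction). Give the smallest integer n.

1316

Without fpc, n₀ = s²/D = 186500/139 = 1341.7266.
With fpc, (1 − n/N)·s²/n ≤ D requires n ≥ n₀/(1 + n₀/N) = 1341.7266/(1 + 1341.7266/67170) = 1315.4504.
Rounding up, n = 1316.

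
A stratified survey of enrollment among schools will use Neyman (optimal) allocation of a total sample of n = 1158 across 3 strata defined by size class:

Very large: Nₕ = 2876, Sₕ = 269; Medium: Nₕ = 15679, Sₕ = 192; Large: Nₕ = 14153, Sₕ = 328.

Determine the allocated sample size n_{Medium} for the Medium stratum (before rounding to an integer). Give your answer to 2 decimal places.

413.71

Neyman allocation: nₕ = n·NₕSₕ / Σⱼ NⱼSⱼ.
Σ NⱼSⱼ = 2876·269 + 15679·192 + 14153·328 = 8.426196 × 10^6.
n_{Medium} = 1158·15679·192 / (8.426196 × 10^6) = 413.71.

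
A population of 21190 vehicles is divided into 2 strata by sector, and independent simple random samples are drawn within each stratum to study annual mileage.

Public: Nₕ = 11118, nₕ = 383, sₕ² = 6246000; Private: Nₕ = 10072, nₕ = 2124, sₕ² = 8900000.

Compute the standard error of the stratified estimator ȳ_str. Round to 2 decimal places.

Var(ȳ_str) = Σₕ Wₕ²(1 − fₕ)sₕ²/nₕ with Wₕ = Nₕ/N, N = 21190.
Public: Wₕ = 0.52468145; term = 0.52468145²·(1 − 0.03444864)·6246000/383 = 4334.8094.
Private: Wₕ = 0.47531855; term = 0.47531855²·(1 − 0.21088165)·8900000/2124 = 747.04568.
Sum = 5081.8551.
SE = √(5081.8551) = 71.29.

71.29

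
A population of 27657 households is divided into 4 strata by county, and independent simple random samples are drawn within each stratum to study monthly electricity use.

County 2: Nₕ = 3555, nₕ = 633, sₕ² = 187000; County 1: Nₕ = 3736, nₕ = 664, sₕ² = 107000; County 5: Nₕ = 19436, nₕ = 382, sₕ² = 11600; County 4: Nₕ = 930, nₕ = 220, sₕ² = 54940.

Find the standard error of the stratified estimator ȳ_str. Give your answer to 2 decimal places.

4.62

Var(ȳ_str) = Σₕ Wₕ²(1 − fₕ)sₕ²/nₕ with Wₕ = Nₕ/N, N = 27657.
County 2: Wₕ = 0.12853889; term = 0.12853889²·(1 − 0.17805907)·187000/633 = 4.0118767.
County 1: Wₕ = 0.13508334; term = 0.13508334²·(1 − 0.17773019)·107000/664 = 2.4178738.
County 5: Wₕ = 0.70275156; term = 0.70275156²·(1 − 0.01965425)·11600/382 = 14.702038.
County 4: Wₕ = 0.03362621; term = 0.03362621²·(1 − 0.23655914)·54940/220 = 0.21557437.
Sum = 21.347363.
SE = √(21.347363) = 4.62.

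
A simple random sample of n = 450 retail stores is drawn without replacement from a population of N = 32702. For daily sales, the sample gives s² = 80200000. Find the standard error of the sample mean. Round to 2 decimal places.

Under SRS without replacement, Var(ȳ) = (1 − f)·s²/n with f = n/N = 450/32702 = 0.01376063.
Var(ȳ) = (1 − 0.01376063)·80200000/450 = 0.98623937·178222.22 = 175769.77.
SE(ȳ) = √(175769.77) = 419.25.

419.25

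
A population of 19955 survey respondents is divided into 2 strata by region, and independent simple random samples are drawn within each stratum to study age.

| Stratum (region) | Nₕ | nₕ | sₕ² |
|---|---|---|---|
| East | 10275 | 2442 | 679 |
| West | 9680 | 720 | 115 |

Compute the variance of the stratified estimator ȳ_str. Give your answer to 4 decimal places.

Var(ȳ_str) = Σₕ Wₕ²(1 − fₕ)sₕ²/nₕ with Wₕ = Nₕ/N, N = 19955.
East: Wₕ = 0.51490854; term = 0.51490854²·(1 − 0.23766423)·679/2442 = 0.056199261.
West: Wₕ = 0.48509146; term = 0.48509146²·(1 − 0.07438017)·115/720 = 0.034789264.
Sum = 0.090988525.

0.0910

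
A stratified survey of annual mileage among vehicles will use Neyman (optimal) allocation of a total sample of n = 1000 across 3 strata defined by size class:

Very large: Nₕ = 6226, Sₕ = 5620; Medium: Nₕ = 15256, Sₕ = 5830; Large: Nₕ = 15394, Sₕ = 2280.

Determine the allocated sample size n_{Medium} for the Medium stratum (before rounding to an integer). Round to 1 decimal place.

Neyman allocation: nₕ = n·NₕSₕ / Σⱼ NⱼSⱼ.
Σ NⱼSⱼ = 6226·5620 + 15256·5830 + 15394·2280 = 1.5903092 × 10^8.
n_{Medium} = 1000·15256·5830 / (1.5903092 × 10^8) = 559.3.

559.3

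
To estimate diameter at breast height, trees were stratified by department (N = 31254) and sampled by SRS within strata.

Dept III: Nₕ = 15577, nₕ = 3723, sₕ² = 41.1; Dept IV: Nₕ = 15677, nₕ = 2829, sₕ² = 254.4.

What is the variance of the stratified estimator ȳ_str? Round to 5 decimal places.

0.02063

Var(ȳ_str) = Σₕ Wₕ²(1 − fₕ)sₕ²/nₕ with Wₕ = Nₕ/N, N = 31254.
Dept III: Wₕ = 0.49840020; term = 0.49840020²·(1 − 0.23900623)·41.1/3723 = 0.0020868264.
Dept IV: Wₕ = 0.50159980; term = 0.50159980²·(1 − 0.18045544)·254.4/2829 = 0.018542634.
Sum = 0.02062946.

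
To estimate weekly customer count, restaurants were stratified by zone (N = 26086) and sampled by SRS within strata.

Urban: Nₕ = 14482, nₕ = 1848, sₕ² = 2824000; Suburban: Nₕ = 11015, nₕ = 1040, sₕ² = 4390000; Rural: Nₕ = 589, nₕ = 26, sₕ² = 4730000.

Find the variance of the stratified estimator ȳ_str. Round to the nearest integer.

Var(ȳ_str) = Σₕ Wₕ²(1 − fₕ)sₕ²/nₕ with Wₕ = Nₕ/N, N = 26086.
Urban: Wₕ = 0.55516369; term = 0.55516369²·(1 − 0.12760668)·2824000/1848 = 410.88204.
Suburban: Wₕ = 0.42225715; term = 0.42225715²·(1 − 0.09441670)·4390000/1040 = 681.57493.
Rural: Wₕ = 0.02257916; term = 0.02257916²·(1 − 0.04414261)·4730000/26 = 88.653626.
Sum = 1181.1106.

1181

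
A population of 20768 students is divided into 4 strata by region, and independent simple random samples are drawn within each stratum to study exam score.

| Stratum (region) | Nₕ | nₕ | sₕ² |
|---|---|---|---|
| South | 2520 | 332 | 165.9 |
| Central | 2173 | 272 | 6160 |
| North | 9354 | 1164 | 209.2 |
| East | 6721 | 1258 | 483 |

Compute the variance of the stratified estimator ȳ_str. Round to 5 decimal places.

Var(ȳ_str) = Σₕ Wₕ²(1 − fₕ)sₕ²/nₕ with Wₕ = Nₕ/N, N = 20768.
South: Wₕ = 0.12134052; term = 0.12134052²·(1 − 0.13174603)·165.9/332 = 0.006388028.
Central: Wₕ = 0.10463213; term = 0.10463213²·(1 − 0.12517257)·6160/272 = 0.21690237.
North: Wₕ = 0.45040447; term = 0.45040447²·(1 − 0.12443874)·209.2/1164 = 0.031922774.
East: Wₕ = 0.32362288; term = 0.32362288²·(1 − 0.18717453)·483/1258 = 0.032684529.
Sum = 0.2878977.

0.28790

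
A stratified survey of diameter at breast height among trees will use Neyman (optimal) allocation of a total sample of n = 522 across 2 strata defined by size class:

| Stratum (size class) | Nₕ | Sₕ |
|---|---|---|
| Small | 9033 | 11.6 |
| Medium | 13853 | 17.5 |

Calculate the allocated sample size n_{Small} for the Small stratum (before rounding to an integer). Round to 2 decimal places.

Neyman allocation: nₕ = n·NₕSₕ / Σⱼ NⱼSⱼ.
Σ NⱼSⱼ = 9033·11.6 + 13853·17.5 = 347210.3.
n_{Small} = 522·9033·11.6 / 347210.3 = 157.53.

157.53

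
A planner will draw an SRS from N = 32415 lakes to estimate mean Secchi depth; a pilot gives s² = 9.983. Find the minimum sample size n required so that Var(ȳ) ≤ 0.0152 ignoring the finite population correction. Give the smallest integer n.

Without fpc, n₀ = s²/D = 9.983/0.0152 = 656.7763.
Rounding up, n = 657.

657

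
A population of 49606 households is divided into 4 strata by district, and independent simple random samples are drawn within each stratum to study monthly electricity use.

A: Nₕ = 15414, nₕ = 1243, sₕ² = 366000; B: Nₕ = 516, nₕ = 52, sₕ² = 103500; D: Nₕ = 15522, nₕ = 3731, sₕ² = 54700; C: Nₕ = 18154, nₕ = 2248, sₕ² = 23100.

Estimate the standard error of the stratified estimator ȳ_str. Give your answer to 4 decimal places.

5.3504

Var(ȳ_str) = Σₕ Wₕ²(1 − fₕ)sₕ²/nₕ with Wₕ = Nₕ/N, N = 49606.
A: Wₕ = 0.31072854; term = 0.31072854²·(1 − 0.08064098)·366000/1243 = 26.1371.
B: Wₕ = 0.01040197; term = 0.01040197²·(1 − 0.10077519)·103500/52 = 0.19365837.
D: Wₕ = 0.31290570; term = 0.31290570²·(1 − 0.24036851)·54700/3731 = 1.0904154.
C: Wₕ = 0.36596379; term = 0.36596379²·(1 − 0.12382946)·23100/2248 = 1.2058147.
Sum = 28.626988.
SE = √(28.626988) = 5.3504.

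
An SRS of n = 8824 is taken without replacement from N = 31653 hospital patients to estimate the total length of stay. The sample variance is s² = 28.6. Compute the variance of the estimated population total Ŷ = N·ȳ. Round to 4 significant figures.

2.342 × 10^6

Var(Ŷ) = N²·Var(ȳ) = N²·(1 − n/N)·s²/n.
f = 8824/31653 = 0.27877294; Var(ȳ) = 0.72122706·28.6/8824 = 0.0023376126.
Var(Ŷ) = 31653² · 0.0023376126 = 2.3420831 × 10^6.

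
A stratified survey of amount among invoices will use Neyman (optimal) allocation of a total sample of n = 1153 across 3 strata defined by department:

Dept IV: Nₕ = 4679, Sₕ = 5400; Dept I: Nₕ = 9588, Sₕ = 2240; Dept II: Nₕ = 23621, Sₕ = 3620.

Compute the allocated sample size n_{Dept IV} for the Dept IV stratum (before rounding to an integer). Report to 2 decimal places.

Neyman allocation: nₕ = n·NₕSₕ / Σⱼ NⱼSⱼ.
Σ NⱼSⱼ = 4679·5400 + 9588·2240 + 23621·3620 = 1.3225174 × 10^8.
n_{Dept IV} = 1153·4679·5400 / (1.3225174 × 10^8) = 220.28.

220.28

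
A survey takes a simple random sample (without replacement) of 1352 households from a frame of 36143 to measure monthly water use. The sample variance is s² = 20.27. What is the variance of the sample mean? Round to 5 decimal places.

Under SRS without replacement, Var(ȳ) = (1 − f)·s²/n with f = n/N = 1352/36143 = 0.03740697.
Var(ȳ) = (1 − 0.03740697)·20.27/1352 = 0.96259303·0.014992604 = 0.014431776.

0.01443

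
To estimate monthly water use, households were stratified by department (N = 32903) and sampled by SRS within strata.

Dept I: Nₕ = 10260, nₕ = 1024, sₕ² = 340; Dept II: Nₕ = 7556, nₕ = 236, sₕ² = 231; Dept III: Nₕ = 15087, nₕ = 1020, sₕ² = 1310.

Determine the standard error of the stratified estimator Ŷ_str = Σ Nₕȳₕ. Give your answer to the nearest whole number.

Var(Ŷ_str) = Σₕ Nₕ²(1 − fₕ)sₕ²/nₕ.
Dept I: 10260²·(1 − 1024/10260)·340/1024 = 3.1463733 × 10^7.
Dept II: 7556²·(1 − 236/7556)·231/236 = 5.41381 × 10^7.
Dept III: 15087²·(1 − 1020/15087)·1310/1020 = 2.725684 × 10^8.
Sum = 3.5817023 × 10^8.
SE = √(3.5817023 × 10^8) = 18925.

18925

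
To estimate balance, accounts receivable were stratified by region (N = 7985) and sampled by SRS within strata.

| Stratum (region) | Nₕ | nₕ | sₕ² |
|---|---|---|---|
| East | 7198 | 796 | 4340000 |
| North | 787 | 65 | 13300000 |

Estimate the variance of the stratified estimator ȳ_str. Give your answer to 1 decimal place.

5764.0

Var(ȳ_str) = Σₕ Wₕ²(1 − fₕ)sₕ²/nₕ with Wₕ = Nₕ/N, N = 7985.
East: Wₕ = 0.90144020; term = 0.90144020²·(1 − 0.11058627)·4340000/796 = 3940.5272.
North: Wₕ = 0.09855980; term = 0.09855980²·(1 − 0.08259212)·13300000/65 = 1823.4774.
Sum = 5764.0046.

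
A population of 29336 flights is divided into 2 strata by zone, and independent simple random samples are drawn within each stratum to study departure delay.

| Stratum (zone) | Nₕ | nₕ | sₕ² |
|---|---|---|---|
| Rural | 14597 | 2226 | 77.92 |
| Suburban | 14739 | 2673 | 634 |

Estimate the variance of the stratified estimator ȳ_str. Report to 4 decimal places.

0.0564

Var(ȳ_str) = Σₕ Wₕ²(1 − fₕ)sₕ²/nₕ with Wₕ = Nₕ/N, N = 29336.
Rural: Wₕ = 0.49757977; term = 0.49757977²·(1 − 0.15249709)·77.92/2226 = 0.0073449764.
Suburban: Wₕ = 0.50242023; term = 0.50242023²·(1 − 0.18135559)·634/2673 = 0.049013966.
Sum = 0.056358942.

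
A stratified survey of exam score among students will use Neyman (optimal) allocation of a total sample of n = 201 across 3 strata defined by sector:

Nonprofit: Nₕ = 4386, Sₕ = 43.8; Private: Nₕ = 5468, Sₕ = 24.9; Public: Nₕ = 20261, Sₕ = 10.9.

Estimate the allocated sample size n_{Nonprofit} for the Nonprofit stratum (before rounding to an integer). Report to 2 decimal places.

Neyman allocation: nₕ = n·NₕSₕ / Σⱼ NⱼSⱼ.
Σ NⱼSⱼ = 4386·43.8 + 5468·24.9 + 20261·10.9 = 549104.9.
n_{Nonprofit} = 201·4386·43.8 / 549104.9 = 70.32.

70.32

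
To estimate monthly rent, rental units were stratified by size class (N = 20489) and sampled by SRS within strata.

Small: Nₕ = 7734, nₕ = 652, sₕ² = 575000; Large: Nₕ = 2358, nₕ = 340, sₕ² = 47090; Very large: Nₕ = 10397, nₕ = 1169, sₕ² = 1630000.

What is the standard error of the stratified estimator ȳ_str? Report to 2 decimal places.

20.86

Var(ȳ_str) = Σₕ Wₕ²(1 − fₕ)sₕ²/nₕ with Wₕ = Nₕ/N, N = 20489.
Small: Wₕ = 0.37747084; term = 0.37747084²·(1 − 0.08430308)·575000/652 = 115.06383.
Large: Wₕ = 0.11508614; term = 0.11508614²·(1 − 0.14418999)·47090/340 = 1.5699044.
Very large: Wₕ = 0.50744302; term = 0.50744302²·(1 − 0.11243628)·1630000/1169 = 318.67442.
Sum = 435.30815.
SE = √(435.30815) = 20.86.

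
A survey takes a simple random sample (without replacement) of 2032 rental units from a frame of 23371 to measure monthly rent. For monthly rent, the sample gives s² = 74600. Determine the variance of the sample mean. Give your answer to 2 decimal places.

33.52

Under SRS without replacement, Var(ȳ) = (1 − f)·s²/n with f = n/N = 2032/23371 = 0.08694536.
Var(ȳ) = (1 − 0.08694536)·74600/2032 = 0.91305464·36.712598 = 33.520608.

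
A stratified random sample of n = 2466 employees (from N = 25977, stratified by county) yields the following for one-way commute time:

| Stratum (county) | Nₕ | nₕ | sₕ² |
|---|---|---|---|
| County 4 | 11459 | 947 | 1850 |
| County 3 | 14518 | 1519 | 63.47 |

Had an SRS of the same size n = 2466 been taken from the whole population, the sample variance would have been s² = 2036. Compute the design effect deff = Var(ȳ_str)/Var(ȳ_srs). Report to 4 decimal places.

Var(ȳ_str) = Σ Wₕ²(1−fₕ)sₕ²/nₕ with Wₕ = Nₕ/25977:
  County 4: (11459/25977)²·(1−947/11459)·1850/947 = 0.34871918
  County 3: (14518/25977)²·(1−1519/14518)·63.47/1519 = 0.011685558
  → Var(ȳ_str) = 0.36040474.
Var(ȳ_srs) = (1 − 2466/25977)·2036/2466 = 0.74725152.
deff = 0.36040474 / 0.74725152 = 0.4823.

0.4823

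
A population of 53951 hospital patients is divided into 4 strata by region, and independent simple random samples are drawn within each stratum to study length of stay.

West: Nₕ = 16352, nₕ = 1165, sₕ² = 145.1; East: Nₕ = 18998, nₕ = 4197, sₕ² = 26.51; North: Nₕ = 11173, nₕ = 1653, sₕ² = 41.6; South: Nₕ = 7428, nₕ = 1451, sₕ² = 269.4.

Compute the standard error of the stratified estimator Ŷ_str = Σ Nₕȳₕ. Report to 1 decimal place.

6605.0

Var(Ŷ_str) = Σₕ Nₕ²(1 − fₕ)sₕ²/nₕ.
West: 16352²·(1 − 1165/16352)·145.1/1165 = 3.0930316 × 10^7.
East: 18998²·(1 − 4197/18998)·26.51/4197 = 1.7761093 × 10^6.
North: 11173²·(1 − 1653/11173)·41.6/1653 = 2.6768697 × 10^6.
South: 7428²·(1 − 1451/7428)·269.4/1451 = 8.2430006 × 10^6.
Sum = 4.3626296 × 10^7.
SE = √(4.3626296 × 10^7) = 6605.0.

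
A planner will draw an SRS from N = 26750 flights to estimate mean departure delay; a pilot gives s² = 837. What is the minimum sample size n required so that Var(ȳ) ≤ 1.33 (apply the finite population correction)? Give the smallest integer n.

Without fpc, n₀ = s²/D = 837/1.33 = 629.3233.
With fpc, (1 − n/N)·s²/n ≤ D requires n ≥ n₀/(1 + n₀/N) = 629.3233/(1 + 629.3233/26750) = 614.8581.
Rounding up, n = 615.

615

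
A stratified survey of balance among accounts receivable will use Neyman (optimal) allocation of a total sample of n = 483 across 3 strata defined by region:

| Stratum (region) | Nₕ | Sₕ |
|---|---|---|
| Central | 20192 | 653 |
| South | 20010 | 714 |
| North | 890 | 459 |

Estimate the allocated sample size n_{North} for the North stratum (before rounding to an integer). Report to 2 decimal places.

Neyman allocation: nₕ = n·NₕSₕ / Σⱼ NⱼSⱼ.
Σ NⱼSⱼ = 20192·653 + 20010·714 + 890·459 = 2.7881026 × 10^7.
n_{North} = 483·890·459 / (2.7881026 × 10^7) = 7.08.

7.08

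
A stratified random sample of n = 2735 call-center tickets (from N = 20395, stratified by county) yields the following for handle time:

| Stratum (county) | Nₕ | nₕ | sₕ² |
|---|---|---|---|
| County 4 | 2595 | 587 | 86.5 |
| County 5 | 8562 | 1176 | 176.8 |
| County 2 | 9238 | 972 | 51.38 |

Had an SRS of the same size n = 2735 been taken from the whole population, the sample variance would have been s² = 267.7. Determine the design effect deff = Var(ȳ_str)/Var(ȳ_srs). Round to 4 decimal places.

Var(ȳ_str) = Σ Wₕ²(1−fₕ)sₕ²/nₕ with Wₕ = Nₕ/20395:
  County 4: (2595/20395)²·(1−587/2595)·86.5/587 = 0.0018459998
  County 5: (8562/20395)²·(1−1176/8562)·176.8/1176 = 0.022856622
  County 2: (9238/20395)²·(1−972/9238)·51.38/972 = 0.0097040667
  → Var(ȳ_str) = 0.034406689.
Var(ȳ_srs) = (1 − 2735/20395)·267.7/2735 = 0.084753576.
deff = 0.034406689 / 0.084753576 = 0.4060.

0.4060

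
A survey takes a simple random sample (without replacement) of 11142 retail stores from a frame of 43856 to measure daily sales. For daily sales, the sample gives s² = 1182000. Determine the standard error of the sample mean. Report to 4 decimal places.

Under SRS without replacement, Var(ȳ) = (1 − f)·s²/n with f = n/N = 11142/43856 = 0.25405874.
Var(ȳ) = (1 − 0.25405874)·1182000/11142 = 0.74594126·106.08508 = 79.133241.
SE(ȳ) = √(79.133241) = 8.8957.

8.8957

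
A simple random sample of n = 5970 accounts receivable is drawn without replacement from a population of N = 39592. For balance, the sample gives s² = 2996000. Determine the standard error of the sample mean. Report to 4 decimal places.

20.6439

Under SRS without replacement, Var(ȳ) = (1 − f)·s²/n with f = n/N = 5970/39592 = 0.15078804.
Var(ȳ) = (1 − 0.15078804)·2996000/5970 = 0.84921196·501.84255 = 426.17069.
SE(ȳ) = √(426.17069) = 20.6439.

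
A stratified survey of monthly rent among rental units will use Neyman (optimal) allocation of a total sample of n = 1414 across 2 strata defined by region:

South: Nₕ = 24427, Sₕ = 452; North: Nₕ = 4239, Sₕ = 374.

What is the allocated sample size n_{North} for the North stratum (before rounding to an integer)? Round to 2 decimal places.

177.54

Neyman allocation: nₕ = n·NₕSₕ / Σⱼ NⱼSⱼ.
Σ NⱼSⱼ = 24427·452 + 4239·374 = 1.262639 × 10^7.
n_{North} = 1414·4239·374 / (1.262639 × 10^7) = 177.54.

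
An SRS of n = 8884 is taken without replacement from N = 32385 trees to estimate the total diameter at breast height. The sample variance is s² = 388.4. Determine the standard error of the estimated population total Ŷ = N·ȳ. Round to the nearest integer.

Var(Ŷ) = N²·Var(ȳ) = N²·(1 − n/N)·s²/n.
f = 8884/32385 = 0.27432453; Var(ȳ) = 0.72567547·388.4/8884 = 0.031725839.
Var(Ŷ) = 32385² · 0.031725839 = 3.3273686 × 10^7.
SE(Ŷ) = √(3.3273686 × 10^7) = 5768.

5768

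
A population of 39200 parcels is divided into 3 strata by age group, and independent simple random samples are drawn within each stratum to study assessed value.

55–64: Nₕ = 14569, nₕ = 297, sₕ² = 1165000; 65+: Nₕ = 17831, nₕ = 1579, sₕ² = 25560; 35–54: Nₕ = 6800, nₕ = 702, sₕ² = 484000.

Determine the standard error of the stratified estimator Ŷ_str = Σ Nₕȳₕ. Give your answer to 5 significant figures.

921350

Var(Ŷ_str) = Σₕ Nₕ²(1 − fₕ)sₕ²/nₕ.
55–64: 14569²·(1 − 297/14569)·1165000/297 = 8.1561284 × 10^11.
65+: 17831²·(1 − 1579/17831)·25560/1579 = 4.6909546 × 10^9.
35–54: 6800²·(1 − 702/6800)·484000/702 = 2.858937 × 10^10.
Sum = 8.4889316 × 10^11.
SE = √(8.4889316 × 10^11) = 921350.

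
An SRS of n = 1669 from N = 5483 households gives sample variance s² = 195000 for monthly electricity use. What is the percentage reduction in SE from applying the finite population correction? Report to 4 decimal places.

16.5971

f = n/N = 1669/5483 = 0.30439540.
SE_no-fpc = √(s²/n) = 10.80909; SE_fpc = √((1−f)s²/n) = 9.0150961.
Ratio = √(1−f) = 0.83402913. Reduction = 100·(1 − 0.83402913) = 16.5971%.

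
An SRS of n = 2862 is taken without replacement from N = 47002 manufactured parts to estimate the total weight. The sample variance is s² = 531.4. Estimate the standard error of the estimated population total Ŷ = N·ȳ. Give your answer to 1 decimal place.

Var(Ŷ) = N²·Var(ȳ) = N²·(1 − n/N)·s²/n.
f = 2862/47002 = 0.06089103; Var(ȳ) = 0.93910897·531.4/2862 = 0.17436845.
Var(Ŷ) = 47002² · 0.17436845 = 3.8521269 × 10^8.
SE(Ŷ) = √(3.8521269 × 10^8) = 19626.8.

19626.8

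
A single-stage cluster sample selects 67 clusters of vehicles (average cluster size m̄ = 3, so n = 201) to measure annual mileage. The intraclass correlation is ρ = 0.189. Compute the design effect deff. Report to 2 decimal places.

1.38

deff = 1 + (3 − 1)·0.189 = 1 + 0.378 = 1.378.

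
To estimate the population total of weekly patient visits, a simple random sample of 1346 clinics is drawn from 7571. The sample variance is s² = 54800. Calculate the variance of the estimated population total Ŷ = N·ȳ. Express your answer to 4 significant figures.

Var(Ŷ) = N²·Var(ȳ) = N²·(1 − n/N)·s²/n.
f = 1346/7571 = 0.17778365; Var(ȳ) = 0.82221635·54800/1346 = 33.475079.
Var(Ŷ) = 7571² · 33.475079 = 1.9187929 × 10^9.

1.919 × 10^9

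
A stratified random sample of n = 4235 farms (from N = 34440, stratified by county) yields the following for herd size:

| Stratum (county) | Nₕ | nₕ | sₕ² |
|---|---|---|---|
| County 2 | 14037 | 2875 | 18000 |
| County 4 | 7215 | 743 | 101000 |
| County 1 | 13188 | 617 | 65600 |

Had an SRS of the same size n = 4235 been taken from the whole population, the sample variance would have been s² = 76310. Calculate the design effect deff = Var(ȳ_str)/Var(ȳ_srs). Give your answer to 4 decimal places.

Var(ȳ_str) = Σ Wₕ²(1−fₕ)sₕ²/nₕ with Wₕ = Nₕ/34440:
  County 2: (14037/34440)²·(1−2875/14037)·18000/2875 = 0.82703652
  County 4: (7215/34440)²·(1−743/7215)·101000/743 = 5.3515689
  County 1: (13188/34440)²·(1−617/13188)·65600/617 = 14.860765
  → Var(ȳ_str) = 21.03937.
Var(ȳ_srs) = (1 − 4235/34440)·76310/4235 = 15.803153.
deff = 21.03937 / 15.803153 = 1.3313.

1.3313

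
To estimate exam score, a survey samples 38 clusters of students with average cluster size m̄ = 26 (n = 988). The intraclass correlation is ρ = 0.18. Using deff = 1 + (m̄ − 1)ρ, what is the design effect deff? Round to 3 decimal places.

deff = 1 + (26 − 1)·0.18 = 1 + 4.5 = 5.5.

5.500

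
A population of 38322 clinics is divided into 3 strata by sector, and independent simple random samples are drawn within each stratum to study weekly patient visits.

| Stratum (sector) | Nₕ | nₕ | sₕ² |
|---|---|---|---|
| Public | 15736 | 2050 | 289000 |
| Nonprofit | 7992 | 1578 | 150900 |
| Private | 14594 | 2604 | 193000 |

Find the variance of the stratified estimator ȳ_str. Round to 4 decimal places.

Var(ȳ_str) = Σₕ Wₕ²(1 − fₕ)sₕ²/nₕ with Wₕ = Nₕ/N, N = 38322.
Public: Wₕ = 0.41062575; term = 0.41062575²·(1 − 0.13027453)·289000/2050 = 20.673715.
Nonprofit: Wₕ = 0.20854861; term = 0.20854861²·(1 − 0.19744745)·150900/1578 = 3.3378771.
Private: Wₕ = 0.38082564; term = 0.38082564²·(1 − 0.17842949)·193000/2604 = 8.8310739.
Sum = 32.842666.

32.8427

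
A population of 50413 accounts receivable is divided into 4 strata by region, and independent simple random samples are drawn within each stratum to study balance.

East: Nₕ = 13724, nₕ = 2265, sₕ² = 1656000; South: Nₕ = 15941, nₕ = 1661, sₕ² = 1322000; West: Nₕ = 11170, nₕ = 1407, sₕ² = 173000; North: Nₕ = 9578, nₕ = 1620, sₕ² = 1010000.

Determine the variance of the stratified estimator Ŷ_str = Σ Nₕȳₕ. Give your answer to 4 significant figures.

3.571 × 10^11

Var(Ŷ_str) = Σₕ Nₕ²(1 − fₕ)sₕ²/nₕ.
East: 13724²·(1 − 2265/13724)·1656000/2265 = 1.1497927 × 10^11.
South: 15941²·(1 − 1661/15941)·1322000/1661 = 1.8117805 × 10^11.
West: 11170²·(1 − 1407/11170)·173000/1407 = 1.3408755 × 10^10.
North: 9578²·(1 − 1620/9578)·1010000/1620 = 4.7520951 × 10^10.
Sum = 3.5708703 × 10^11.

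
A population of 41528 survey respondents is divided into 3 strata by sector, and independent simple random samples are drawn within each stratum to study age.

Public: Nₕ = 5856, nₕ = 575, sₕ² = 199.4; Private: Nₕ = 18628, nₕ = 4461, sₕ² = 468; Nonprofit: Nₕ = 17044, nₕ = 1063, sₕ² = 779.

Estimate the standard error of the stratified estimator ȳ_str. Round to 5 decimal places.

Var(ȳ_str) = Σₕ Wₕ²(1 − fₕ)sₕ²/nₕ with Wₕ = Nₕ/N, N = 41528.
Public: Wₕ = 0.14101329; term = 0.14101329²·(1 − 0.09818989)·199.4/575 = 0.0062185984.
Private: Wₕ = 0.44856482; term = 0.44856482²·(1 − 0.23947820)·468/4461 = 0.016053721.
Nonprofit: Wₕ = 0.41042188; term = 0.41042188²·(1 − 0.06236799)·779/1063 = 0.11574377.
Sum = 0.13801609.
SE = √(0.13801609) = 0.37151.

0.37151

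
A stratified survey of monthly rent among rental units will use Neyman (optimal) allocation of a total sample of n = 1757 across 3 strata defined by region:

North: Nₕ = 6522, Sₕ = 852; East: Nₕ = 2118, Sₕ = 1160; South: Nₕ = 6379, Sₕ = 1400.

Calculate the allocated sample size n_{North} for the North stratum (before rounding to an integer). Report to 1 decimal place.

Neyman allocation: nₕ = n·NₕSₕ / Σⱼ NⱼSⱼ.
Σ NⱼSⱼ = 6522·852 + 2118·1160 + 6379·1400 = 1.6944224 × 10^7.
n_{North} = 1757·6522·852 / (1.6944224 × 10^7) = 576.2.

576.2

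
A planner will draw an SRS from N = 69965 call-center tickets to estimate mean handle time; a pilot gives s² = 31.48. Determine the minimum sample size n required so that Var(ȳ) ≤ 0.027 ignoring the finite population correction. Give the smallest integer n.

Without fpc, n₀ = s²/D = 31.48/0.027 = 1165.9259.
Rounding up, n = 1166.

1166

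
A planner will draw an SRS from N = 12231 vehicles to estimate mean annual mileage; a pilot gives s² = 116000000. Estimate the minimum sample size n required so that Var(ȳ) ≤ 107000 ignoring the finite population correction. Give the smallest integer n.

Without fpc, n₀ = s²/D = 116000000/107000 = 1084.1121.
Rounding up, n = 1085.

1085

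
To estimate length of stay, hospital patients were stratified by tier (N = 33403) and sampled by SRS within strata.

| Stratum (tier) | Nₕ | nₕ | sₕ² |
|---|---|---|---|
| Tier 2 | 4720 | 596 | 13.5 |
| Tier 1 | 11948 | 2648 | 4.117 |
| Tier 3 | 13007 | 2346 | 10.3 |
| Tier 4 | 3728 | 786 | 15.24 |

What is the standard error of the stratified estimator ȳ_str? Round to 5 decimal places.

0.03586

Var(ȳ_str) = Σₕ Wₕ²(1 − fₕ)sₕ²/nₕ with Wₕ = Nₕ/N, N = 33403.
Tier 2: Wₕ = 0.14130467; term = 0.14130467²·(1 − 0.12627119)·13.5/596 = 3.9516386 × 10^-4.
Tier 1: Wₕ = 0.35769242; term = 0.35769242²·(1 − 0.22162705)·4.117/2648 = 1.5483534 × 10^-4.
Tier 3: Wₕ = 0.38939616; term = 0.38939616²·(1 − 0.18036442)·10.3/2346 = 5.4564899 × 10^-4.
Tier 4: Wₕ = 0.11160674; term = 0.11160674²·(1 − 0.21083691)·15.24/786 = 1.9059436 × 10^-4.
Sum = 0.0012862426.
SE = √(0.0012862426) = 0.03586.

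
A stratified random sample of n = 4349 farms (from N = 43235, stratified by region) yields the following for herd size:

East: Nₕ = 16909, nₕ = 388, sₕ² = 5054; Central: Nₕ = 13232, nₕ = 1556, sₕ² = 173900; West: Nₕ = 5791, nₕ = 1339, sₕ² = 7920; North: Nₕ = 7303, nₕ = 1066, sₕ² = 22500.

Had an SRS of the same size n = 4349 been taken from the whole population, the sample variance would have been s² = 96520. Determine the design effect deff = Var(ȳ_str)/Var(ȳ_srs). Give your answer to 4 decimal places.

Var(ȳ_str) = Σ Wₕ²(1−fₕ)sₕ²/nₕ with Wₕ = Nₕ/43235:
  East: (16909/43235)²·(1−388/16909)·5054/388 = 1.9466454
  Central: (13232/43235)²·(1−1556/13232)·173900/1556 = 9.2371637
  West: (5791/43235)²·(1−1339/5791)·7920/1339 = 0.081579755
  North: (7303/43235)²·(1−1066/7303)·22500/1066 = 0.51431765
  → Var(ȳ_str) = 11.779707.
Var(ȳ_srs) = (1 − 4349/43235)·96520/4349 = 19.961157.
deff = 11.779707 / 19.961157 = 0.5901.

0.5901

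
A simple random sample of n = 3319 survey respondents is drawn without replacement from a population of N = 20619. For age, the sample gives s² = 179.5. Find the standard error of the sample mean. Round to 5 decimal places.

Under SRS without replacement, Var(ȳ) = (1 − f)·s²/n with f = n/N = 3319/20619 = 0.16096804.
Var(ȳ) = (1 − 0.16096804)·179.5/3319 = 0.83903196·0.054082555 = 0.045376992.
SE(ȳ) = √(0.045376992) = 0.21302.

0.21302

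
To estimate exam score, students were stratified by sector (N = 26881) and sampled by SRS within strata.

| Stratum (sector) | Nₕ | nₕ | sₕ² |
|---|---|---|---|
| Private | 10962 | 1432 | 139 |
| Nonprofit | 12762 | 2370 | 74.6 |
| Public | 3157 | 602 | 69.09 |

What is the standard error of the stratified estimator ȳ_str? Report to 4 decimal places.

Var(ȳ_str) = Σₕ Wₕ²(1 − fₕ)sₕ²/nₕ with Wₕ = Nₕ/N, N = 26881.
Private: Wₕ = 0.40779733; term = 0.40779733²·(1 − 0.13063310)·139/1432 = 0.014033424.
Nonprofit: Wₕ = 0.47475912; term = 0.47475912²·(1 − 0.18570757)·74.6/2370 = 0.0057772015.
Public: Wₕ = 0.11744355; term = 0.11744355²·(1 − 0.19068736)·69.09/602 = 0.0012811304.
Sum = 0.021091756.
SE = √(0.021091756) = 0.1452.

0.1452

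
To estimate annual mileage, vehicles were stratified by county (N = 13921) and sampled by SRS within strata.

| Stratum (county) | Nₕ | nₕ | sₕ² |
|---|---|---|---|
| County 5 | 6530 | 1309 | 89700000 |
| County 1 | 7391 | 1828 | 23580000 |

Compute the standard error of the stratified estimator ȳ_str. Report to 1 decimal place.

Var(ȳ_str) = Σₕ Wₕ²(1 − fₕ)sₕ²/nₕ with Wₕ = Nₕ/N, N = 13921.
County 5: Wₕ = 0.46907550; term = 0.46907550²·(1 − 0.20045942)·89700000/1309 = 12055.322.
County 1: Wₕ = 0.53092450; term = 0.53092450²·(1 − 0.24732783)·23580000/1828 = 2736.7744.
Sum = 14792.096.
SE = √(14792.096) = 121.6.

121.6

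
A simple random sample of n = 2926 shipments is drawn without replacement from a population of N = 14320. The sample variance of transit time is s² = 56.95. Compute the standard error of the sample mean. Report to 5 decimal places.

0.12444

Under SRS without replacement, Var(ȳ) = (1 − f)·s²/n with f = n/N = 2926/14320 = 0.20432961.
Var(ȳ) = (1 − 0.20432961)·56.95/2926 = 0.79567039·0.019463431 = 0.015486476.
SE(ȳ) = √(0.015486476) = 0.12444.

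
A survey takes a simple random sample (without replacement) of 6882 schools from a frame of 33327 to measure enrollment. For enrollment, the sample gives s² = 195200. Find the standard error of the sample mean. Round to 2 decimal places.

4.74

Under SRS without replacement, Var(ȳ) = (1 − f)·s²/n with f = n/N = 6882/33327 = 0.20649923.
Var(ȳ) = (1 − 0.20649923)·195200/6882 = 0.79350077·28.363848 = 22.506735.
SE(ȳ) = √(22.506735) = 4.74.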